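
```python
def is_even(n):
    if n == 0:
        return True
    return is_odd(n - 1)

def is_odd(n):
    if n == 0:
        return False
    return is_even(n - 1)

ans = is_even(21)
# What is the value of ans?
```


is_even(21)
= is_odd(20)
= is_even(19)
= is_odd(18)
= is_even(17)
= is_odd(16)
= is_even(15)
= is_odd(14)
= is_even(13)
= is_odd(12)
= is_even(11)
= is_odd(10)
= is_even(9)
= is_odd(8)
= is_even(7)
= is_odd(6)
= is_even(5)
= is_odd(4)
= is_even(3)
= is_odd(2)
= is_even(1)
= is_odd(0)
n == 0: return False
= False


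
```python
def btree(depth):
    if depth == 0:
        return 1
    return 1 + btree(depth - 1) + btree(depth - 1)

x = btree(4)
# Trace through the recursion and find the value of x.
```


btree(4)
= 1 + btree(3) + btree(3)
= 1 + 2 * btree(3)
btree(k) = 2^(k+1) - 1
btree(0) = 1
btree(1) = 3
btree(2) = 7
btree(3) = 15
btree(4) = 31
btree(4) = 2^5 - 1 = 31


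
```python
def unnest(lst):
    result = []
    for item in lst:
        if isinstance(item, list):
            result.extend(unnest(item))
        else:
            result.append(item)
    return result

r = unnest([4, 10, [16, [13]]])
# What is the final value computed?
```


unnest([4, 10, [16, [13]]])
Processing each element:
  4 is not a list -> append 4
  10 is not a list -> append 10
  [16, [13]] is a list -> unnest recursively -> [16, 13]
= [4, 10, 16, 13]


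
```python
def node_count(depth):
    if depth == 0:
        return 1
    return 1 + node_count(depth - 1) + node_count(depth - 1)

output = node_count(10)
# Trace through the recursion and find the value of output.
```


node_count(10)
= 1 + node_count(9) + node_count(9)
= 1 + 2 * node_count(9)
node_count(k) = 2^(k+1) - 1
node_count(0) = 1
node_count(1) = 3
node_count(2) = 7
node_count(3) = 15
node_count(4) = 31
node_count(10) = 2^11 - 1 = 2047


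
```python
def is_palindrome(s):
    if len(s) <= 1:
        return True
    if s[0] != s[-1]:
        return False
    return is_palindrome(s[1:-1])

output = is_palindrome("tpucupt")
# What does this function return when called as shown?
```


is_palindrome("tpucupt")
"tpucupt": s[0]='t' == s[-1]='t' -> is_palindrome("pucup")
"pucup": s[0]='p' == s[-1]='p' -> is_palindrome("ucu")
"ucu": s[0]='u' == s[-1]='u' -> is_palindrome("c")
"c": len <= 1 -> True
= True


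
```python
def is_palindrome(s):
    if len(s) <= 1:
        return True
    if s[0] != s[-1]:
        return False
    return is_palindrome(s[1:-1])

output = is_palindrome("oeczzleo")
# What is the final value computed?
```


is_palindrome("oeczzleo")
"oeczzleo": s[0]='o' == s[-1]='o' -> is_palindrome("eczzle")
"eczzle": s[0]='e' == s[-1]='e' -> is_palindrome("czzl")
"czzl": s[0]='c' != s[-1]='l' -> False
= False


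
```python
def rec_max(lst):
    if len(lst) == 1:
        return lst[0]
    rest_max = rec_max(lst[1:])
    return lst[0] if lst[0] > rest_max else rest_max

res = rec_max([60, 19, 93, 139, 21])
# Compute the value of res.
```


rec_max([60, 19, 93, 139, 21])
= compare 60 with rec_max([19, 93, 139, 21])
= compare 19 with rec_max([93, 139, 21])
= compare 93 with rec_max([139, 21])
= compare 139 with rec_max([21])
Base: rec_max([21]) = 21
compare 139 with 21: max = 139
compare 93 with 139: max = 139
compare 19 with 139: max = 139
compare 60 with 139: max = 139
= 139


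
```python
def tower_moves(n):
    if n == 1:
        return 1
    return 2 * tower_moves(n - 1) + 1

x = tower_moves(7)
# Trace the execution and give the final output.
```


tower_moves(7)
= 2 * tower_moves(6) + 1
= 2 * (2 * tower_moves(5) + 1) + 1
= 2 * (2 * (2 * tower_moves(4) + 1) + 1) + 1
= 2 * (2 * (2 * (2 * tower_moves(3) + 1) + 1) + 1) + 1
= 2 * (2 * (2 * (2 * (2 * tower_moves(2) + 1) + 1) + 1) + 1) + 1
= 2 * (2 * (2 * (2 * (2 * (2 * tower_moves(1) + 1) + 1) + 1) + 1) + 1) + 1
Now compute bottom-up:
tower_moves(1) = 1
tower_moves(2) = 2 * 1 + 1 = 3
tower_moves(3) = 2 * 3 + 1 = 7
tower_moves(4) = 2 * 7 + 1 = 15
tower_moves(5) = 2 * 15 + 1 = 31
tower_moves(6) = 2 * 31 + 1 = 63
tower_moves(7) = 2 * 63 + 1 = 127
= 127


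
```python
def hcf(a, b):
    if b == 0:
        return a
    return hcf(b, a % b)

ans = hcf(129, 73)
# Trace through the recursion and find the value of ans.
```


hcf(129, 73)
= hcf(73, 129 % 73) = hcf(73, 56)
= hcf(56, 73 % 56) = hcf(56, 17)
= hcf(17, 56 % 17) = hcf(17, 5)
= hcf(5, 17 % 5) = hcf(5, 2)
= hcf(2, 5 % 2) = hcf(2, 1)
= hcf(1, 2 % 1) = hcf(1, 0)
b == 0, return a = 1


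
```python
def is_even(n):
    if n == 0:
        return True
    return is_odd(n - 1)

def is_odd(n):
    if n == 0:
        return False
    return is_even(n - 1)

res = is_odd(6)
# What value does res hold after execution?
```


is_odd(6)
= is_even(5)
= is_odd(4)
= is_even(3)
= is_odd(2)
= is_even(1)
= is_odd(0)
n == 0: return False
= False


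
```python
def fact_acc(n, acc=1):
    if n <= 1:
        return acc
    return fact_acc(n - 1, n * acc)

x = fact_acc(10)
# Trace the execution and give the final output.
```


fact_acc(10, 1)
= fact_acc(9, 10 * 1) = fact_acc(9, 10)
= fact_acc(8, 9 * 10) = fact_acc(8, 90)
= fact_acc(7, 8 * 90) = fact_acc(7, 720)
= fact_acc(6, 7 * 720) = fact_acc(6, 5040)
= fact_acc(5, 6 * 5040) = fact_acc(5, 30240)
= fact_acc(4, 5 * 30240) = fact_acc(4, 151200)
= fact_acc(3, 4 * 151200) = fact_acc(3, 604800)
= fact_acc(2, 3 * 604800) = fact_acc(2, 1814400)
= fact_acc(1, 2 * 1814400) = fact_acc(1, 3628800)
n <= 1, return acc = 3628800


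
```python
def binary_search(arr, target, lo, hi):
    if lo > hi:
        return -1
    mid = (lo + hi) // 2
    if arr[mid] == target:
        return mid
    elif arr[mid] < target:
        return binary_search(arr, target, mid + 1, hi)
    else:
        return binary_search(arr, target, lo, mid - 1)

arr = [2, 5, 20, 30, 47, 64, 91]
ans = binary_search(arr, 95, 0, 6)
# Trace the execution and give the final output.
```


binary_search(arr, 95, 0, 6)
lo=0, hi=6, mid=3, arr[mid]=30
30 < 95, search right half
lo=4, hi=6, mid=5, arr[mid]=64
64 < 95, search right half
lo=6, hi=6, mid=6, arr[mid]=91
91 < 95, search right half
lo > hi, target not found, return -1
= -1


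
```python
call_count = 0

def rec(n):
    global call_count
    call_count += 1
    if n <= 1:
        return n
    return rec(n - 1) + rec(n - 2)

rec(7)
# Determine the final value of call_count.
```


rec(7) calls rec(6) and rec(5); each non-base call branches into two more.
Let C(k) = total number of calls made by rec(k), including the call to rec(k) itself.
Base cases: C(0) = 1, C(1) = 1
Recurrence: C(k) = 1 + C(k-1) + C(k-2)
  C(2) = 1 + C(1) + C(0) = 1 + 1 + 1 = 3
  C(3) = 1 + C(2) + C(1) = 1 + 3 + 1 = 5
  C(4) = 1 + C(3) + C(2) = 1 + 5 + 3 = 9
  C(5) = 1 + C(4) + C(3) = 1 + 9 + 5 = 15
  C(6) = 1 + C(5) + C(4) = 1 + 15 + 9 = 25
  C(7) = 1 + C(6) + C(5) = 1 + 25 + 15 = 41
Total calls = C(7) = 41


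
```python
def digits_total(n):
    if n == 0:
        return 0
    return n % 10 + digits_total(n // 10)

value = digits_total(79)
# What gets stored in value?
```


digits_total(79)
= 9 + digits_total(7)
= 9 + 7 + digits_total(0)
= 9 + 7 + 0
= 16


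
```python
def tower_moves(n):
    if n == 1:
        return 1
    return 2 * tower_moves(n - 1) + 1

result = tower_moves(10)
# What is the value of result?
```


tower_moves(10)
= 2 * tower_moves(9) + 1
= 2 * (2 * tower_moves(8) + 1) + 1
= 2 * (2 * (2 * tower_moves(7) + 1) + 1) + 1
= 2 * (2 * (2 * (2 * tower_moves(6) + 1) + 1) + 1) + 1
= 2 * (2 * (2 * (2 * (2 * tower_moves(5) + 1) + 1) + 1) + 1) + 1
= 2 * (2 * (2 * (2 * (2 * (2 * tower_moves(4) + 1) + 1) + 1) + 1) + 1) + 1
= 2 * (2 * (2 * (2 * (2 * (2 * (2 * tower_moves(3) + 1) + 1) + 1) + 1) + 1) + 1) + 1
= 2 * (2 * (2 * (2 * (2 * (2 * (2 * (2 * tower_moves(2) + 1) + 1) + 1) + 1) + 1) + 1) + 1) + 1
= 2 * (2 * (2 * (2 * (2 * (2 * (2 * (2 * (2 * tower_moves(1) + 1) + 1) + 1) + 1) + 1) + 1) + 1) + 1) + 1
Now compute bottom-up:
tower_moves(1) = 1
tower_moves(2) = 2 * 1 + 1 = 3
tower_moves(3) = 2 * 3 + 1 = 7
tower_moves(4) = 2 * 7 + 1 = 15
tower_moves(5) = 2 * 15 + 1 = 31
tower_moves(6) = 2 * 31 + 1 = 63
tower_moves(7) = 2 * 63 + 1 = 127
tower_moves(8) = 2 * 127 + 1 = 255
tower_moves(9) = 2 * 255 + 1 = 511
tower_moves(10) = 2 * 511 + 1 = 1023
= 1023


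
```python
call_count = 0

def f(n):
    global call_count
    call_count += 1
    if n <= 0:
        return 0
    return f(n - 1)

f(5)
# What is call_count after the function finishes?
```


f(5) calls f(4) calls ... calls f(0)
Total calls: 5 + 1 (for base case) = 6


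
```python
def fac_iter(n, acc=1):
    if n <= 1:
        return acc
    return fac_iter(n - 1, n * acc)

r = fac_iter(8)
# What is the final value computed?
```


fac_iter(8, 1)
= fac_iter(7, 8 * 1) = fac_iter(7, 8)
= fac_iter(6, 7 * 8) = fac_iter(6, 56)
= fac_iter(5, 6 * 56) = fac_iter(5, 336)
= fac_iter(4, 5 * 336) = fac_iter(4, 1680)
= fac_iter(3, 4 * 1680) = fac_iter(3, 6720)
= fac_iter(2, 3 * 6720) = fac_iter(2, 20160)
= fac_iter(1, 2 * 20160) = fac_iter(1, 40320)
n <= 1, return acc = 40320


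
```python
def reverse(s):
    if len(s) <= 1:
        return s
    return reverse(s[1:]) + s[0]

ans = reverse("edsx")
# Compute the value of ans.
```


reverse("edsx")
= reverse("dsx") + "e"
= reverse("sx") + "d" + "e"
= reverse("x") + "s" + "d" + "e"
= "x" + "s" + "d" + "e"
= "xsde"


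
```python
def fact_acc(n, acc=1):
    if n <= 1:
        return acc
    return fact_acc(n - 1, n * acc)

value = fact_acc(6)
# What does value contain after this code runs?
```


fact_acc(6, 1)
= fact_acc(5, 6 * 1) = fact_acc(5, 6)
= fact_acc(4, 5 * 6) = fact_acc(4, 30)
= fact_acc(3, 4 * 30) = fact_acc(3, 120)
= fact_acc(2, 3 * 120) = fact_acc(2, 360)
= fact_acc(1, 2 * 360) = fact_acc(1, 720)
n <= 1, return acc = 720


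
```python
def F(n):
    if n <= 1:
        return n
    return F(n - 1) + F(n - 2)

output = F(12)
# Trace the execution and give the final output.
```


F(12)
= F(11) + F(10)
= (F(10) + F(9)) + F(10)
Computing bottom-up: F(0)=0, F(1)=1, F(2)=1, F(3)=2, F(4)=3, F(5)=5, F(6)=8, F(7)=13, F(8)=21, F(9)=34, F(10)=55, F(11)=89, F(12)=144
= 144


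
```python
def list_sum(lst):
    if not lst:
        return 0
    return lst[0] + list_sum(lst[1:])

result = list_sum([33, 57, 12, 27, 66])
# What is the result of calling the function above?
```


list_sum([33, 57, 12, 27, 66])
= 33 + list_sum([57, 12, 27, 66])
= 33 + 57 + list_sum([12, 27, 66])
= 33 + 57 + 12 + list_sum([27, 66])
= 33 + 57 + 12 + 27 + list_sum([66])
= 33 + 57 + 12 + 27 + 66 + list_sum([])
= 33 + 57 + 12 + 27 + 66 + 0
= 195


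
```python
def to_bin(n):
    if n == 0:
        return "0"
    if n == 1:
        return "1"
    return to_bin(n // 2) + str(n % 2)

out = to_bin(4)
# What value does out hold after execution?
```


to_bin(4)
= to_bin(2) + "0"
= to_bin(1) + "0" + "0"
= "1" + "0" + "0"
= "100"


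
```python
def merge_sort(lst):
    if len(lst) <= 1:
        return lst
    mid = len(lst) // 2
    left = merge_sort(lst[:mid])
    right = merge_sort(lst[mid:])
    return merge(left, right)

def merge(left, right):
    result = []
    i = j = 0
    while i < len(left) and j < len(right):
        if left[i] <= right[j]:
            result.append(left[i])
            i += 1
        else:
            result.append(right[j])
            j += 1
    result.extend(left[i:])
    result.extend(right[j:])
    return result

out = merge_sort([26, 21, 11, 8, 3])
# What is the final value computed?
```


merge_sort([26, 21, 11, 8, 3])
Split into [26, 21] and [11, 8, 3]
Left sorted: [21, 26]
Right sorted: [3, 8, 11]
Merge [21, 26] and [3, 8, 11]
= [3, 8, 11, 21, 26]


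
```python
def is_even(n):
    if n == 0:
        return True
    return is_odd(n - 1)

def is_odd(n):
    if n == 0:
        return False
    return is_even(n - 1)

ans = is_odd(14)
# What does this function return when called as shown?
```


is_odd(14)
= is_even(13)
= is_odd(12)
= is_even(11)
= is_odd(10)
= is_even(9)
= is_odd(8)
= is_even(7)
= is_odd(6)
= is_even(5)
= is_odd(4)
= is_even(3)
= is_odd(2)
= is_even(1)
= is_odd(0)
n == 0: return False
= False


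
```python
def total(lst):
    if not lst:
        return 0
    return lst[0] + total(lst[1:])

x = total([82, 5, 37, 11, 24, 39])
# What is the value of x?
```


total([82, 5, 37, 11, 24, 39])
= 82 + total([5, 37, 11, 24, 39])
= 82 + 5 + total([37, 11, 24, 39])
= 82 + 5 + 37 + total([11, 24, 39])
= 82 + 5 + 37 + 11 + total([24, 39])
= 82 + 5 + 37 + 11 + 24 + total([39])
= 82 + 5 + 37 + 11 + 24 + 39 + total([])
= 82 + 5 + 37 + 11 + 24 + 39 + 0
= 198


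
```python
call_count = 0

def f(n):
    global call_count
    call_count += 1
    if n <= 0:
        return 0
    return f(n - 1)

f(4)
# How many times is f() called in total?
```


f(4) calls f(3) calls ... calls f(0)
Total calls: 4 + 1 (for base case) = 5


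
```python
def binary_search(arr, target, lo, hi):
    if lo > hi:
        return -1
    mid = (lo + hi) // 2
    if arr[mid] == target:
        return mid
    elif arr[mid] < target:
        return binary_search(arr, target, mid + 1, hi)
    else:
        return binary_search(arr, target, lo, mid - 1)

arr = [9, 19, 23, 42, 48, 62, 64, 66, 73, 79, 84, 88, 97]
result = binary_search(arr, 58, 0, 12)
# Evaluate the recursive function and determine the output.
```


binary_search(arr, 58, 0, 12)
lo=0, hi=12, mid=6, arr[mid]=64
64 > 58, search left half
lo=0, hi=5, mid=2, arr[mid]=23
23 < 58, search right half
lo=3, hi=5, mid=4, arr[mid]=48
48 < 58, search right half
lo=5, hi=5, mid=5, arr[mid]=62
62 > 58, search left half
lo > hi, target not found, return -1
= -1


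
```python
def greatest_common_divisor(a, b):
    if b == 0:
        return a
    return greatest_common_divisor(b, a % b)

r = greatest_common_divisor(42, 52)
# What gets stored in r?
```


greatest_common_divisor(42, 52)
= greatest_common_divisor(52, 42 % 52) = greatest_common_divisor(52, 42)
= greatest_common_divisor(42, 52 % 42) = greatest_common_divisor(42, 10)
= greatest_common_divisor(10, 42 % 10) = greatest_common_divisor(10, 2)
= greatest_common_divisor(2, 10 % 2) = greatest_common_divisor(2, 0)
b == 0, return a = 2


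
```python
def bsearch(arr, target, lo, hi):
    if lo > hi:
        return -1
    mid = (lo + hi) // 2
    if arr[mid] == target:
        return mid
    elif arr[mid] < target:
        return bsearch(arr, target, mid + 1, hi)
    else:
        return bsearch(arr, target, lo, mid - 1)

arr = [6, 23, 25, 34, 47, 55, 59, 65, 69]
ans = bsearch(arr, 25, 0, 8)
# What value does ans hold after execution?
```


bsearch(arr, 25, 0, 8)
lo=0, hi=8, mid=4, arr[mid]=47
47 > 25, search left half
lo=0, hi=3, mid=1, arr[mid]=23
23 < 25, search right half
lo=2, hi=3, mid=2, arr[mid]=25
arr[2] == 25, found at index 2
= 2


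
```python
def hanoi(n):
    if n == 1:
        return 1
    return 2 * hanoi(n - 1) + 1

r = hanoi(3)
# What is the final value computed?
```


hanoi(3)
= 2 * hanoi(2) + 1
= 2 * (2 * hanoi(1) + 1) + 1
Now compute bottom-up:
hanoi(1) = 1
hanoi(2) = 2 * 1 + 1 = 3
hanoi(3) = 2 * 3 + 1 = 7
= 7


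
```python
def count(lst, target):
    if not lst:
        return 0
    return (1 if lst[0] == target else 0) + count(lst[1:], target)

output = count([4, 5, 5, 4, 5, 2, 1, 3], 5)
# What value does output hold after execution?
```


count([4, 5, 5, 4, 5, 2, 1, 3], 5)
lst[0]=4 != 5: 0 + count([5, 5, 4, 5, 2, 1, 3], 5)
lst[0]=5 == 5: 1 + count([5, 4, 5, 2, 1, 3], 5)
lst[0]=5 == 5: 1 + count([4, 5, 2, 1, 3], 5)
lst[0]=4 != 5: 0 + count([5, 2, 1, 3], 5)
lst[0]=5 == 5: 1 + count([2, 1, 3], 5)
lst[0]=2 != 5: 0 + count([1, 3], 5)
lst[0]=1 != 5: 0 + count([3], 5)
lst[0]=3 != 5: 0 + count([], 5)
= 3


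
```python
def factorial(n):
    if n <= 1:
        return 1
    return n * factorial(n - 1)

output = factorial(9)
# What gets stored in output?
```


factorial(9)
= 9 * factorial(8)
= 9 * 8 * factorial(7)
= 9 * 8 * 7 * factorial(6)
= 9 * 8 * 7 * 6 * factorial(5)
= 9 * 8 * 7 * 6 * 5 * factorial(4)
= 9 * 8 * 7 * 6 * 5 * 4 * factorial(3)
= 9 * 8 * 7 * 6 * 5 * 4 * 3 * factorial(2)
= 9 * 8 * 7 * 6 * 5 * 4 * 3 * 2 * factorial(1)
= 9 * 8 * 7 * 6 * 5 * 4 * 3 * 2 * 1
= 362880


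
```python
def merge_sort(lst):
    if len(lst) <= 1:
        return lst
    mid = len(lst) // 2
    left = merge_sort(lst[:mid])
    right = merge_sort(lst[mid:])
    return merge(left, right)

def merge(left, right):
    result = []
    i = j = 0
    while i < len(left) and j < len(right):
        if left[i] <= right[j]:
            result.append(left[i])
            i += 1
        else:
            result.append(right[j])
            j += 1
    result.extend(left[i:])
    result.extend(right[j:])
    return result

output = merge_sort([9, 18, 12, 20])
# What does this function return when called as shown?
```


merge_sort([9, 18, 12, 20])
Split into [9, 18] and [12, 20]
Left sorted: [9, 18]
Right sorted: [12, 20]
Merge [9, 18] and [12, 20]
= [9, 12, 18, 20]


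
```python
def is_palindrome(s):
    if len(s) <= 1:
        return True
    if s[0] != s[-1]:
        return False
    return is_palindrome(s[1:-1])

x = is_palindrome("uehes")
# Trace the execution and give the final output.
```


is_palindrome("uehes")
"uehes": s[0]='u' != s[-1]='s' -> False
= False


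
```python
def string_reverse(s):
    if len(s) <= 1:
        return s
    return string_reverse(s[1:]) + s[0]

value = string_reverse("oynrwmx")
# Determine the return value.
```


string_reverse("oynrwmx")
= string_reverse("ynrwmx") + "o"
= string_reverse("nrwmx") + "y" + "o"
= string_reverse("rwmx") + "n" + "y" + "o"
= string_reverse("wmx") + "r" + "n" + "y" + "o"
= string_reverse("mx") + "w" + "r" + "n" + "y" + "o"
= string_reverse("x") + "m" + "w" + "r" + "n" + "y" + "o"
= "x" + "m" + "w" + "r" + "n" + "y" + "o"
= "xmwrnyo"


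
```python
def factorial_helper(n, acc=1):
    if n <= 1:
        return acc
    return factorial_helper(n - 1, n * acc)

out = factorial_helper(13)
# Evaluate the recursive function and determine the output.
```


factorial_helper(13, 1)
= factorial_helper(12, 13 * 1) = factorial_helper(12, 13)
= factorial_helper(11, 12 * 13) = factorial_helper(11, 156)
= factorial_helper(10, 11 * 156) = factorial_helper(10, 1716)
= factorial_helper(9, 10 * 1716) = factorial_helper(9, 17160)
= factorial_helper(8, 9 * 17160) = factorial_helper(8, 154440)
= factorial_helper(7, 8 * 154440) = factorial_helper(7, 1235520)
= factorial_helper(6, 7 * 1235520) = factorial_helper(6, 8648640)
= factorial_helper(5, 6 * 8648640) = factorial_helper(5, 51891840)
= factorial_helper(4, 5 * 51891840) = factorial_helper(4, 259459200)
= factorial_helper(3, 4 * 259459200) = factorial_helper(3, 1037836800)
= factorial_helper(2, 3 * 1037836800) = factorial_helper(2, 3113510400)
= factorial_helper(1, 2 * 3113510400) = factorial_helper(1, 6227020800)
n <= 1, return acc = 6227020800


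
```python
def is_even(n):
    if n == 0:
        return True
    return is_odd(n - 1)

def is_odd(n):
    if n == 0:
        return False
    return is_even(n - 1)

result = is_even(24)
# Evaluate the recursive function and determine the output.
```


is_even(24)
= is_odd(23)
= is_even(22)
= is_odd(21)
= is_even(20)
= is_odd(19)
= is_even(18)
= is_odd(17)
= is_even(16)
= is_odd(15)
= is_even(14)
= is_odd(13)
= is_even(12)
= is_odd(11)
= is_even(10)
= is_odd(9)
= is_even(8)
= is_odd(7)
= is_even(6)
= is_odd(5)
= is_even(4)
= is_odd(3)
= is_even(2)
= is_odd(1)
= is_even(0)
n == 0: return True
= True


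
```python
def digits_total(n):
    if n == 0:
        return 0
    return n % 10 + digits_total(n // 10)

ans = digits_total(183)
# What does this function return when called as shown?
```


digits_total(183)
= 3 + digits_total(18)
= 3 + 8 + digits_total(1)
= 3 + 8 + 1 + digits_total(0)
= 3 + 8 + 1 + 0
= 12


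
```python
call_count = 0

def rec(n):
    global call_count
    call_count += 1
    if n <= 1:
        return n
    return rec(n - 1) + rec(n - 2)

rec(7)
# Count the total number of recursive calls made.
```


rec(7) calls rec(6) and rec(5); each non-base call branches into two more.
Let C(k) = total number of calls made by rec(k), including the call to rec(k) itself.
Base cases: C(0) = 1, C(1) = 1
Recurrence: C(k) = 1 + C(k-1) + C(k-2)
  C(2) = 1 + C(1) + C(0) = 1 + 1 + 1 = 3
  C(3) = 1 + C(2) + C(1) = 1 + 3 + 1 = 5
  C(4) = 1 + C(3) + C(2) = 1 + 5 + 3 = 9
  C(5) = 1 + C(4) + C(3) = 1 + 9 + 5 = 15
  C(6) = 1 + C(5) + C(4) = 1 + 15 + 9 = 25
  C(7) = 1 + C(6) + C(5) = 1 + 25 + 15 = 41
Total calls = C(7) = 41


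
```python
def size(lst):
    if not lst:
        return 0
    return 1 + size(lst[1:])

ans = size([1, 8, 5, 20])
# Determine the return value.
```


size([1, 8, 5, 20])
= 1 + size([8, 5, 20])
= 1 + 1 + size([5, 20])
= 1 + 1 + 1 + size([20])
= 1 + 1 + 1 + 1 + size([])
= 1 + 1 + 1 + 1 + 0
= 4


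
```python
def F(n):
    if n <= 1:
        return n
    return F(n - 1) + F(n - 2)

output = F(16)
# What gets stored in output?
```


F(16)
= F(15) + F(14)
= (F(14) + F(13)) + F(14)
Computing bottom-up: F(0)=0, F(1)=1, F(2)=1, F(3)=2, F(4)=3, F(5)=5, F(6)=8, F(7)=13, F(8)=21, F(9)=34, F(10)=55, F(11)=89, F(12)=144, F(13)=233, F(14)=377, F(15)=610, F(16)=987
= 987


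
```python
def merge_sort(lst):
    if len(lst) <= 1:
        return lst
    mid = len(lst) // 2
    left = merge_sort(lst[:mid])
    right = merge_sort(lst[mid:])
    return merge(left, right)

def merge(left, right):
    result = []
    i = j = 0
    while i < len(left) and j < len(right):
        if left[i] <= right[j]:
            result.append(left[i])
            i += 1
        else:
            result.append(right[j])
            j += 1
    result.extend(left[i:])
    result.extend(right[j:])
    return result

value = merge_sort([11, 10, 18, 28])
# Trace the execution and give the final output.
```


merge_sort([11, 10, 18, 28])
Split into [11, 10] and [18, 28]
Left sorted: [10, 11]
Right sorted: [18, 28]
Merge [10, 11] and [18, 28]
= [10, 11, 18, 28]


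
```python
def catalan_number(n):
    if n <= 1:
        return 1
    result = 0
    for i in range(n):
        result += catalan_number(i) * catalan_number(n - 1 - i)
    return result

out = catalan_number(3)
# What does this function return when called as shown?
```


catalan_number(3)
= sum of catalan_number(i) * catalan_number(3-1-i) for i in 0..2
First compute sub-values bottom-up:
  catalan_number(0) = 1, catalan_number(1) = 1
  catalan_number(2) = 1*1 + 1*1 = 2
Now catalan_number(3):
  catalan_number(0)*catalan_number(2) = 1*2 = 2
  catalan_number(1)*catalan_number(1) = 1*1 = 1
  catalan_number(2)*catalan_number(0) = 2*1 = 2
= 2 + 1 + 2
= 5


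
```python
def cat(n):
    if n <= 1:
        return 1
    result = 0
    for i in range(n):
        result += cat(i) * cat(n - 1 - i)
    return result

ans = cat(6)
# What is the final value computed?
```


cat(6)
= sum of cat(i) * cat(6-1-i) for i in 0..5
First compute sub-values bottom-up:
  cat(0) = 1, cat(1) = 1
  cat(2) = 1*1 + 1*1 = 2
  cat(3) = 1*2 + 1*1 + 2*1 = 5
  cat(4) = 1*5 + 1*2 + 2*1 + 5*1 = 14
  cat(5) = 1*14 + 1*5 + 2*2 + 5*1 + 14*1 = 42
Now cat(6):
  cat(0)*cat(5) = 1*42 = 42
  cat(1)*cat(4) = 1*14 = 14
  cat(2)*cat(3) = 2*5 = 10
  cat(3)*cat(2) = 5*2 = 10
  cat(4)*cat(1) = 14*1 = 14
  cat(5)*cat(0) = 42*1 = 42
= 42 + 14 + 10 + 10 + 14 + 42
= 132


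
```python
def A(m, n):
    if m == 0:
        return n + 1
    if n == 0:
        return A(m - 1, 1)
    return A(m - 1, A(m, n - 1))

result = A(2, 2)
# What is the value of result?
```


A(2, 2)
= A(1, A(2, 1))
First compute A(2, 1) = 5
= A(1, 5)
= 7


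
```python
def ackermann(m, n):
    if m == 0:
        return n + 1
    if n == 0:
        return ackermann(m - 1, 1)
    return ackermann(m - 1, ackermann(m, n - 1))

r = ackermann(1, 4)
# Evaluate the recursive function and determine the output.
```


ackermann(1, 4)
= ackermann(0, ackermann(1, 3))
First compute ackermann(1, 3) = 5
= ackermann(0, 5)
= 6


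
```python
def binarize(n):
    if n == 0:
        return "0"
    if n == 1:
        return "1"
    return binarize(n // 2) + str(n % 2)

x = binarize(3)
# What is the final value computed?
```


binarize(3)
= binarize(1) + "1"
= "1" + "1"
= "11"


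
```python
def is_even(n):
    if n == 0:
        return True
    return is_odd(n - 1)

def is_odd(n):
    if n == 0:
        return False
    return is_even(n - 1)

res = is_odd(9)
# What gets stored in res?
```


is_odd(9)
= is_even(8)
= is_odd(7)
= is_even(6)
= is_odd(5)
= is_even(4)
= is_odd(3)
= is_even(2)
= is_odd(1)
= is_even(0)
n == 0: return True
= True


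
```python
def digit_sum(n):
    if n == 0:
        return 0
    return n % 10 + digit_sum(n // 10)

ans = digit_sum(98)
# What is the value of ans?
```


digit_sum(98)
= 8 + digit_sum(9)
= 8 + 9 + digit_sum(0)
= 8 + 9 + 0
= 17


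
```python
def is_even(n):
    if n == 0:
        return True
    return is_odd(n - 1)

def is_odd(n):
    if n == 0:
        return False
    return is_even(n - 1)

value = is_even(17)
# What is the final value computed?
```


is_even(17)
= is_odd(16)
= is_even(15)
= is_odd(14)
= is_even(13)
= is_odd(12)
= is_even(11)
= is_odd(10)
= is_even(9)
= is_odd(8)
= is_even(7)
= is_odd(6)
= is_even(5)
= is_odd(4)
= is_even(3)
= is_odd(2)
= is_even(1)
= is_odd(0)
n == 0: return False
= False


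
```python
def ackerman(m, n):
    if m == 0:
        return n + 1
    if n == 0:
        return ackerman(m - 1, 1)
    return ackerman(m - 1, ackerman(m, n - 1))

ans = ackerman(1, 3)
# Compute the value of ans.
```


ackerman(1, 3)
= ackerman(0, ackerman(1, 2))
First compute ackerman(1, 2) = 4
= ackerman(0, 4)
= 5


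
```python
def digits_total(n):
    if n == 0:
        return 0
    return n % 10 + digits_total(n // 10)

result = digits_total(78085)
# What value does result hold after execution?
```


digits_total(78085)
= 5 + digits_total(7808)
= 5 + 8 + digits_total(780)
= 5 + 8 + 0 + digits_total(78)
= 5 + 8 + 0 + 8 + digits_total(7)
= 5 + 8 + 0 + 8 + 7 + digits_total(0)
= 5 + 8 + 0 + 8 + 7 + 0
= 28


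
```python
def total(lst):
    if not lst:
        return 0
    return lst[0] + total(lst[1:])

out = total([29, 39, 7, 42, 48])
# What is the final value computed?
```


total([29, 39, 7, 42, 48])
= 29 + total([39, 7, 42, 48])
= 29 + 39 + total([7, 42, 48])
= 29 + 39 + 7 + total([42, 48])
= 29 + 39 + 7 + 42 + total([48])
= 29 + 39 + 7 + 42 + 48 + total([])
= 29 + 39 + 7 + 42 + 48 + 0
= 165


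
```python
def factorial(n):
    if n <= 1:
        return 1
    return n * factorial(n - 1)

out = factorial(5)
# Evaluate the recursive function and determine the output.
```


factorial(5)
= 5 * factorial(4)
= 5 * 4 * factorial(3)
= 5 * 4 * 3 * factorial(2)
= 5 * 4 * 3 * 2 * factorial(1)
= 5 * 4 * 3 * 2 * 1
= 120


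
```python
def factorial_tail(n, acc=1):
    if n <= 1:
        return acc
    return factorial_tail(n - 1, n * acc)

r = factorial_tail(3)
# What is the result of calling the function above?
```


factorial_tail(3, 1)
= factorial_tail(2, 3 * 1) = factorial_tail(2, 3)
= factorial_tail(1, 2 * 3) = factorial_tail(1, 6)
n <= 1, return acc = 6


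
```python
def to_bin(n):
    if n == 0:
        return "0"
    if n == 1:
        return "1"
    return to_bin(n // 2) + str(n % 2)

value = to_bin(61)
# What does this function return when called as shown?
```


to_bin(61)
= to_bin(30) + "1"
= to_bin(15) + "0" + "1"
= to_bin(7) + "1" + "0" + "1"
= to_bin(3) + "1" + "1" + "0" + "1"
= to_bin(1) + "1" + "1" + "1" + "0" + "1"
= "1" + "1" + "1" + "1" + "0" + "1"
= "111101"


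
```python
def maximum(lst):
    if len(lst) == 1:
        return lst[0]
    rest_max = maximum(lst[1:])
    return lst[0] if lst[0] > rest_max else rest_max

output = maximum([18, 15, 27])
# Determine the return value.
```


maximum([18, 15, 27])
= compare 18 with maximum([15, 27])
= compare 15 with maximum([27])
Base: maximum([27]) = 27
compare 15 with 27: max = 27
compare 18 with 27: max = 27
= 27


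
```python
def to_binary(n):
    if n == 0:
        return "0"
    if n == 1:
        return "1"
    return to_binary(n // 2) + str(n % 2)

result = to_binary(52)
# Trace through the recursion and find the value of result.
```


to_binary(52)
= to_binary(26) + "0"
= to_binary(13) + "0" + "0"
= to_binary(6) + "1" + "0" + "0"
= to_binary(3) + "0" + "1" + "0" + "0"
= to_binary(1) + "1" + "0" + "1" + "0" + "0"
= "1" + "1" + "0" + "1" + "0" + "0"
= "110100"


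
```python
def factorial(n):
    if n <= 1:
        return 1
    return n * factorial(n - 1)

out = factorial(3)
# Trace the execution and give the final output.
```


factorial(3)
= 3 * factorial(2)
= 3 * 2 * factorial(1)
= 3 * 2 * 1
= 6


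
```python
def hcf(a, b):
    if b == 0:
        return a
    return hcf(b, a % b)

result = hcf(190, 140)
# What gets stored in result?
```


hcf(190, 140)
= hcf(140, 190 % 140) = hcf(140, 50)
= hcf(50, 140 % 50) = hcf(50, 40)
= hcf(40, 50 % 40) = hcf(40, 10)
= hcf(10, 40 % 10) = hcf(10, 0)
b == 0, return a = 10


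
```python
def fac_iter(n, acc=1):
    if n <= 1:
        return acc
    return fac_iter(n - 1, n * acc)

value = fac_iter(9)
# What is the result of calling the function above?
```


fac_iter(9, 1)
= fac_iter(8, 9 * 1) = fac_iter(8, 9)
= fac_iter(7, 8 * 9) = fac_iter(7, 72)
= fac_iter(6, 7 * 72) = fac_iter(6, 504)
= fac_iter(5, 6 * 504) = fac_iter(5, 3024)
= fac_iter(4, 5 * 3024) = fac_iter(4, 15120)
= fac_iter(3, 4 * 15120) = fac_iter(3, 60480)
= fac_iter(2, 3 * 60480) = fac_iter(2, 181440)
= fac_iter(1, 2 * 181440) = fac_iter(1, 362880)
n <= 1, return acc = 362880


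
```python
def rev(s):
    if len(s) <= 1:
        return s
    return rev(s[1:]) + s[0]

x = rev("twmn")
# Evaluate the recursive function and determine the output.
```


rev("twmn")
= rev("wmn") + "t"
= rev("mn") + "w" + "t"
= rev("n") + "m" + "w" + "t"
= "n" + "m" + "w" + "t"
= "nmwt"


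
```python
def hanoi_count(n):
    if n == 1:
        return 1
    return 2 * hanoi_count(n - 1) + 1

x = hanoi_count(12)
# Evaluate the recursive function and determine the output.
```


hanoi_count(12)
= 2 * hanoi_count(11) + 1
= 2 * (2 * hanoi_count(10) + 1) + 1
= 2 * (2 * (2 * hanoi_count(9) + 1) + 1) + 1
= 2 * (2 * (2 * (2 * hanoi_count(8) + 1) + 1) + 1) + 1
= 2 * (2 * (2 * (2 * (2 * hanoi_count(7) + 1) + 1) + 1) + 1) + 1
= 2 * (2 * (2 * (2 * (2 * (2 * hanoi_count(6) + 1) + 1) + 1) + 1) + 1) + 1
= 2 * (2 * (2 * (2 * (2 * (2 * (2 * hanoi_count(5) + 1) + 1) + 1) + 1) + 1) + 1) + 1
= 2 * (2 * (2 * (2 * (2 * (2 * (2 * (2 * hanoi_count(4) + 1) + 1) + 1) + 1) + 1) + 1) + 1) + 1
= 2 * (2 * (2 * (2 * (2 * (2 * (2 * (2 * (2 * hanoi_count(3) + 1) + 1) + 1) + 1) + 1) + 1) + 1) + 1) + 1
= 2 * (2 * (2 * (2 * (2 * (2 * (2 * (2 * (2 * (2 * hanoi_count(2) + 1) + 1) + 1) + 1) + 1) + 1) + 1) + 1) + 1) + 1
= 2 * (2 * (2 * (2 * (2 * (2 * (2 * (2 * (2 * (2 * (2 * hanoi_count(1) + 1) + 1) + 1) + 1) + 1) + 1) + 1) + 1) + 1) + 1) + 1
Now compute bottom-up:
hanoi_count(1) = 1
hanoi_count(2) = 2 * 1 + 1 = 3
hanoi_count(3) = 2 * 3 + 1 = 7
hanoi_count(4) = 2 * 7 + 1 = 15
hanoi_count(5) = 2 * 15 + 1 = 31
hanoi_count(6) = 2 * 31 + 1 = 63
hanoi_count(7) = 2 * 63 + 1 = 127
hanoi_count(8) = 2 * 127 + 1 = 255
hanoi_count(9) = 2 * 255 + 1 = 511
hanoi_count(10) = 2 * 511 + 1 = 1023
hanoi_count(11) = 2 * 1023 + 1 = 2047
hanoi_count(12) = 2 * 2047 + 1 = 4095
= 4095


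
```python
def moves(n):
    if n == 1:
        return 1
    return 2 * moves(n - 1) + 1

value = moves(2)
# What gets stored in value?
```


moves(2)
= 2 * moves(1) + 1
Now compute bottom-up:
moves(1) = 1
moves(2) = 2 * 1 + 1 = 3
= 3


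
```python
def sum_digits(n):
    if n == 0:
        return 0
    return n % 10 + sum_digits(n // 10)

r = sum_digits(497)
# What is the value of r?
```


sum_digits(497)
= 7 + sum_digits(49)
= 7 + 9 + sum_digits(4)
= 7 + 9 + 4 + sum_digits(0)
= 7 + 9 + 4 + 0
= 20


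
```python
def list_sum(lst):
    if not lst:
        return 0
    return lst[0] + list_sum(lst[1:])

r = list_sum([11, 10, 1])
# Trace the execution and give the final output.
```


list_sum([11, 10, 1])
= 11 + list_sum([10, 1])
= 11 + 10 + list_sum([1])
= 11 + 10 + 1 + list_sum([])
= 11 + 10 + 1 + 0
= 22


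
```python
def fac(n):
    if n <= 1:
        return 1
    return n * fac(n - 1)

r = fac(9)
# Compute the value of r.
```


fac(9)
= 9 * fac(8)
= 9 * 8 * fac(7)
= 9 * 8 * 7 * fac(6)
= 9 * 8 * 7 * 6 * fac(5)
= 9 * 8 * 7 * 6 * 5 * fac(4)
= 9 * 8 * 7 * 6 * 5 * 4 * fac(3)
= 9 * 8 * 7 * 6 * 5 * 4 * 3 * fac(2)
= 9 * 8 * 7 * 6 * 5 * 4 * 3 * 2 * fac(1)
= 9 * 8 * 7 * 6 * 5 * 4 * 3 * 2 * 1
= 362880


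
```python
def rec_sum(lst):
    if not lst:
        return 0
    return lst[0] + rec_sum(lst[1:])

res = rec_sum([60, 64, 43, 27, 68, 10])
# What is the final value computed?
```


rec_sum([60, 64, 43, 27, 68, 10])
= 60 + rec_sum([64, 43, 27, 68, 10])
= 60 + 64 + rec_sum([43, 27, 68, 10])
= 60 + 64 + 43 + rec_sum([27, 68, 10])
= 60 + 64 + 43 + 27 + rec_sum([68, 10])
= 60 + 64 + 43 + 27 + 68 + rec_sum([10])
= 60 + 64 + 43 + 27 + 68 + 10 + rec_sum([])
= 60 + 64 + 43 + 27 + 68 + 10 + 0
= 272


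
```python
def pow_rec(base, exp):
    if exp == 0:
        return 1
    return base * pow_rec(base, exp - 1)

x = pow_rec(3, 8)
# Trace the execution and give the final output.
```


pow_rec(3, 8)
= 3 * pow_rec(3, 7)
= 3 * 3 * pow_rec(3, 6)
= 3 * 3 * 3 * pow_rec(3, 5)
= 3 * 3 * 3 * 3 * pow_rec(3, 4)
= 3 * 3 * 3 * 3 * 3 * pow_rec(3, 3)
= 3 * 3 * 3 * 3 * 3 * 3 * pow_rec(3, 2)
= 3 * 3 * 3 * 3 * 3 * 3 * 3 * pow_rec(3, 1)
= 3 * 3 * 3 * 3 * 3 * 3 * 3 * 3 * pow_rec(3, 0)
= 3 * 3 * 3 * 3 * 3 * 3 * 3 * 3 * 1
= 6561


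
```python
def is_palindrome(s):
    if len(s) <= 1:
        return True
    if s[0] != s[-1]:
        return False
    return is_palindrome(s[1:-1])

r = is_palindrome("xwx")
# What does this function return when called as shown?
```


is_palindrome("xwx")
"xwx": s[0]='x' == s[-1]='x' -> is_palindrome("w")
"w": len <= 1 -> True
= True


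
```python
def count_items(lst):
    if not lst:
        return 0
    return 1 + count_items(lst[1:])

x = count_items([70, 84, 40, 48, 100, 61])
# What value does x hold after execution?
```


count_items([70, 84, 40, 48, 100, 61])
= 1 + count_items([84, 40, 48, 100, 61])
= 1 + 1 + count_items([40, 48, 100, 61])
= 1 + 1 + 1 + count_items([48, 100, 61])
= 1 + 1 + 1 + 1 + count_items([100, 61])
= 1 + 1 + 1 + 1 + 1 + count_items([61])
= 1 + 1 + 1 + 1 + 1 + 1 + count_items([])
= 1 + 1 + 1 + 1 + 1 + 1 + 0
= 6


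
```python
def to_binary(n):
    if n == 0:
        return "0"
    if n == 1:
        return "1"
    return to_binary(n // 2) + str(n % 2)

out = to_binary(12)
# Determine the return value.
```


to_binary(12)
= to_binary(6) + "0"
= to_binary(3) + "0" + "0"
= to_binary(1) + "1" + "0" + "0"
= "1" + "1" + "0" + "0"
= "1100"


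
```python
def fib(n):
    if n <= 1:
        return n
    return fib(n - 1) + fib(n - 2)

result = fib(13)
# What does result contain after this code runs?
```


fib(13)
= fib(12) + fib(11)
= (fib(11) + fib(10)) + fib(11)
Computing bottom-up: fib(0)=0, fib(1)=1, fib(2)=1, fib(3)=2, fib(4)=3, fib(5)=5, fib(6)=8, fib(7)=13, fib(8)=21, fib(9)=34, fib(10)=55, fib(11)=89, fib(12)=144, fib(13)=233
= 233


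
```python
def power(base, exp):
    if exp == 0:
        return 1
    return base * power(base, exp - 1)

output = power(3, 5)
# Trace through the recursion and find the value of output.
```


power(3, 5)
= 3 * power(3, 4)
= 3 * 3 * power(3, 3)
= 3 * 3 * 3 * power(3, 2)
= 3 * 3 * 3 * 3 * power(3, 1)
= 3 * 3 * 3 * 3 * 3 * power(3, 0)
= 3 * 3 * 3 * 3 * 3 * 1
= 243


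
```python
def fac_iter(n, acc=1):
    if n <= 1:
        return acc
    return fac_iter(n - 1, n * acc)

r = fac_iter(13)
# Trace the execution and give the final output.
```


fac_iter(13, 1)
= fac_iter(12, 13 * 1) = fac_iter(12, 13)
= fac_iter(11, 12 * 13) = fac_iter(11, 156)
= fac_iter(10, 11 * 156) = fac_iter(10, 1716)
= fac_iter(9, 10 * 1716) = fac_iter(9, 17160)
= fac_iter(8, 9 * 17160) = fac_iter(8, 154440)
= fac_iter(7, 8 * 154440) = fac_iter(7, 1235520)
= fac_iter(6, 7 * 1235520) = fac_iter(6, 8648640)
= fac_iter(5, 6 * 8648640) = fac_iter(5, 51891840)
= fac_iter(4, 5 * 51891840) = fac_iter(4, 259459200)
= fac_iter(3, 4 * 259459200) = fac_iter(3, 1037836800)
= fac_iter(2, 3 * 1037836800) = fac_iter(2, 3113510400)
= fac_iter(1, 2 * 3113510400) = fac_iter(1, 6227020800)
n <= 1, return acc = 6227020800


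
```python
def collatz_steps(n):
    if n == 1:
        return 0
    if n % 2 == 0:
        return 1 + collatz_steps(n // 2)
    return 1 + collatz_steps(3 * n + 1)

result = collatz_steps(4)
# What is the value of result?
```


collatz_steps(4)
4 is even -> collatz_steps(2)
2 is even -> collatz_steps(1)
Reached 1 after 2 steps
= 2


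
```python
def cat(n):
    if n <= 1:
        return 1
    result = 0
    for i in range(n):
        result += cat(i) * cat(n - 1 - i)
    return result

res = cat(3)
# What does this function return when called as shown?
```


cat(3)
= sum of cat(i) * cat(3-1-i) for i in 0..2
First compute sub-values bottom-up:
  cat(0) = 1, cat(1) = 1
  cat(2) = 1*1 + 1*1 = 2
Now cat(3):
  cat(0)*cat(2) = 1*2 = 2
  cat(1)*cat(1) = 1*1 = 1
  cat(2)*cat(0) = 2*1 = 2
= 2 + 1 + 2
= 5


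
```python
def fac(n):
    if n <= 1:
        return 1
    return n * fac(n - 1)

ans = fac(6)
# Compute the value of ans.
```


fac(6)
= 6 * fac(5)
= 6 * 5 * fac(4)
= 6 * 5 * 4 * fac(3)
= 6 * 5 * 4 * 3 * fac(2)
= 6 * 5 * 4 * 3 * 2 * fac(1)
= 6 * 5 * 4 * 3 * 2 * 1
= 720


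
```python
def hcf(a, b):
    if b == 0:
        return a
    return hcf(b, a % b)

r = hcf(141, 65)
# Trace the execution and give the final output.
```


hcf(141, 65)
= hcf(65, 141 % 65) = hcf(65, 11)
= hcf(11, 65 % 11) = hcf(11, 10)
= hcf(10, 11 % 10) = hcf(10, 1)
= hcf(1, 10 % 1) = hcf(1, 0)
b == 0, return a = 1


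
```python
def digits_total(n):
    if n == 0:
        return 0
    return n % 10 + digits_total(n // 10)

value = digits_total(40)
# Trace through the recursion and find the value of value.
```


digits_total(40)
= 0 + digits_total(4)
= 0 + 4 + digits_total(0)
= 0 + 4 + 0
= 4


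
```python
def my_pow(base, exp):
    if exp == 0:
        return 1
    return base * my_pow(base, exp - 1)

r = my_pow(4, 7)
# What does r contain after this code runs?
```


my_pow(4, 7)
= 4 * my_pow(4, 6)
= 4 * 4 * my_pow(4, 5)
= 4 * 4 * 4 * my_pow(4, 4)
= 4 * 4 * 4 * 4 * my_pow(4, 3)
= 4 * 4 * 4 * 4 * 4 * my_pow(4, 2)
= 4 * 4 * 4 * 4 * 4 * 4 * my_pow(4, 1)
= 4 * 4 * 4 * 4 * 4 * 4 * 4 * my_pow(4, 0)
= 4 * 4 * 4 * 4 * 4 * 4 * 4 * 1
= 16384


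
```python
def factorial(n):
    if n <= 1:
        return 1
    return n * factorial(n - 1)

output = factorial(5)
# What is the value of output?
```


factorial(5)
= 5 * factorial(4)
= 5 * 4 * factorial(3)
= 5 * 4 * 3 * factorial(2)
= 5 * 4 * 3 * 2 * factorial(1)
= 5 * 4 * 3 * 2 * 1
= 120


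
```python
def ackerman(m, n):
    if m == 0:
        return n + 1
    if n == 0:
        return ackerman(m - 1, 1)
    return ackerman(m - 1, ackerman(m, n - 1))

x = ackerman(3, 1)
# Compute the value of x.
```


ackerman(3, 1)
= ackerman(2, ackerman(3, 0))
First compute ackerman(3, 0) = 5
= ackerman(2, 5)
= 13


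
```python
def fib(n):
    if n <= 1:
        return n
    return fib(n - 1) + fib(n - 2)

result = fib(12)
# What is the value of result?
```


fib(12)
= fib(11) + fib(10)
= (fib(10) + fib(9)) + fib(10)
Computing bottom-up: fib(0)=0, fib(1)=1, fib(2)=1, fib(3)=2, fib(4)=3, fib(5)=5, fib(6)=8, fib(7)=13, fib(8)=21, fib(9)=34, fib(10)=55, fib(11)=89, fib(12)=144
= 144


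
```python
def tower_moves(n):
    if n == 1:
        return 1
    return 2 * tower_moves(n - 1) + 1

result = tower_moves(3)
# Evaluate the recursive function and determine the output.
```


tower_moves(3)
= 2 * tower_moves(2) + 1
= 2 * (2 * tower_moves(1) + 1) + 1
Now compute bottom-up:
tower_moves(1) = 1
tower_moves(2) = 2 * 1 + 1 = 3
tower_moves(3) = 2 * 3 + 1 = 7
= 7


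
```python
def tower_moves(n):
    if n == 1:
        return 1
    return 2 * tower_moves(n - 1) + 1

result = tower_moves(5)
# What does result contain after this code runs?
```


tower_moves(5)
= 2 * tower_moves(4) + 1
= 2 * (2 * tower_moves(3) + 1) + 1
= 2 * (2 * (2 * tower_moves(2) + 1) + 1) + 1
= 2 * (2 * (2 * (2 * tower_moves(1) + 1) + 1) + 1) + 1
Now compute bottom-up:
tower_moves(1) = 1
tower_moves(2) = 2 * 1 + 1 = 3
tower_moves(3) = 2 * 3 + 1 = 7
tower_moves(4) = 2 * 7 + 1 = 15
tower_moves(5) = 2 * 15 + 1 = 31
= 31
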